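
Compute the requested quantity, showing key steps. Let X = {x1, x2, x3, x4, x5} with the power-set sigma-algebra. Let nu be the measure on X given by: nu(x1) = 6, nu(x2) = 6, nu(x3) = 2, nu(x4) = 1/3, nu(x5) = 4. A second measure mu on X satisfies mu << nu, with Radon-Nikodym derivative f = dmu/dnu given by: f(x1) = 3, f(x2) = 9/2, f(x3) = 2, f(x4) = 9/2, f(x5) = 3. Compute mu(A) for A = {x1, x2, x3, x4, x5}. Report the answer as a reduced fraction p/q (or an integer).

By the defining property of the Radon-Nikodym derivative, for every measurable set A,
  mu(A) = integral_A f dnu.
Since nu is a discrete measure concentrated on the atoms of X, the integral over A reduces to the sum
  mu(A) = sum_{x in A} f(x) * nu({x}).
Computing each term:
  x1: f(x1) * nu(x1) = 3 * 6 = 18.
  x2: f(x2) * nu(x2) = 9/2 * 6 = 27.
  x3: f(x3) * nu(x3) = 2 * 2 = 4.
  x4: f(x4) * nu(x4) = 9/2 * 1/3 = 3/2.
  x5: f(x5) * nu(x5) = 3 * 4 = 12.
Summing: mu(A) = 18 + 27 + 4 + 3/2 + 12 = 125/2.

125/2


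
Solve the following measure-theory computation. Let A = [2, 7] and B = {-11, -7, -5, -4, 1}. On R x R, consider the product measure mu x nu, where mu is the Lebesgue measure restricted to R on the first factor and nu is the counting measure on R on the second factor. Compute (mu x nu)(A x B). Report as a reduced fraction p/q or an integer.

For a measurable rectangle A x B, the product measure satisfies
  (mu x nu)(A x B) = mu(A) * nu(B).
  mu(A) = 5.
  nu(B) = 5.
  (mu x nu)(A x B) = 5 * 5 = 25.

25


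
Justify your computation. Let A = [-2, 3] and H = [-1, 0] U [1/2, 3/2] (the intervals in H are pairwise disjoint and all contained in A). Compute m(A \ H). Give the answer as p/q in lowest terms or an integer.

The ambient interval has length m(A) = 3 - (-2) = 5.
Since the holes are disjoint and sit inside A, by finite additivity
  m(H) = sum_i (b_i - a_i), and m(A \ H) = m(A) - m(H).
Computing the hole measures:
  m(H_1) = 0 - (-1) = 1.
  m(H_2) = 3/2 - 1/2 = 1.
Summed: m(H) = 1 + 1 = 2.
So m(A \ H) = 5 - 2 = 3.

3


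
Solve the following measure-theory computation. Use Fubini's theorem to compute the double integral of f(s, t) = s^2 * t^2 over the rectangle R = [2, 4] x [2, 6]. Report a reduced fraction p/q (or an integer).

f(s, t) is a tensor product of a function of s and a function of t, and both factors are bounded continuous (hence Lebesgue integrable) on the rectangle, so Fubini's theorem applies:
  integral_R f d(m x m) = (integral_a1^b1 s^2 ds) * (integral_a2^b2 t^2 dt).
Inner integral in s: integral_{2}^{4} s^2 ds = (4^3 - 2^3)/3
  = 56/3.
Inner integral in t: integral_{2}^{6} t^2 dt = (6^3 - 2^3)/3
  = 208/3.
Product: (56/3) * (208/3) = 11648/9.

11648/9


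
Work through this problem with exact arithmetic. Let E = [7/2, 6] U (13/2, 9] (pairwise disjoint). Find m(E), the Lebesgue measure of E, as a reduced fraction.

For pairwise disjoint intervals, m(union_i I_i) = sum_i m(I_i),
and m is invariant under swapping open/closed endpoints (single points have measure 0).
So m(E) = sum_i (b_i - a_i).
  I_1 has length 6 - 7/2 = 5/2.
  I_2 has length 9 - 13/2 = 5/2.
Summing:
  m(E) = 5/2 + 5/2 = 5.

5


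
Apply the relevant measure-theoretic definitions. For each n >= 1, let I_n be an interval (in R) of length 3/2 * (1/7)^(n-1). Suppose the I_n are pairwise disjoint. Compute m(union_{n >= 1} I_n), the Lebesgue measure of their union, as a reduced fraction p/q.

By countable additivity of the Lebesgue measure on pairwise disjoint measurable sets,
  m(union_{n >= 1} I_n) = sum_{n >= 1} m(I_n) = sum_{n >= 1} a * r^(n-1),
  with a = 3/2 and r = 1/7.
Since 0 < r = 1/7 < 1, the geometric series converges:
  sum_{n >= 1} a * r^(n-1) = a / (1 - r).
  = 3/2 / (1 - 1/7)
  = 3/2 / (6/7)
  = 7/4.

7/4


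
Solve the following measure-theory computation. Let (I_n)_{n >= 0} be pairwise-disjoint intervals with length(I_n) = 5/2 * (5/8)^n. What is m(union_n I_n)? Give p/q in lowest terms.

By countable additivity of the Lebesgue measure on pairwise disjoint measurable sets,
  m(union_{n >= 0} I_n) = sum_{n >= 0} m(I_n) = sum_{n >= 0} a * r^n,
  with a = 5/2 and r = 5/8.
Since 0 < r = 5/8 < 1, the geometric series converges:
  sum_{n >= 0} a * r^n = a / (1 - r).
  = 5/2 / (1 - 5/8)
  = 5/2 / (3/8)
  = 20/3.

20/3


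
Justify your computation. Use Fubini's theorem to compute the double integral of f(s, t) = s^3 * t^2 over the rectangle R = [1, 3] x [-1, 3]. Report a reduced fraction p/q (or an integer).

f(s, t) is a tensor product of a function of s and a function of t, and both factors are bounded continuous (hence Lebesgue integrable) on the rectangle, so Fubini's theorem applies:
  integral_R f d(m x m) = (integral_a1^b1 s^3 ds) * (integral_a2^b2 t^2 dt).
Inner integral in s: integral_{1}^{3} s^3 ds = (3^4 - 1^4)/4
  = 20.
Inner integral in t: integral_{-1}^{3} t^2 dt = (3^3 - (-1)^3)/3
  = 28/3.
Product: (20) * (28/3) = 560/3.

560/3


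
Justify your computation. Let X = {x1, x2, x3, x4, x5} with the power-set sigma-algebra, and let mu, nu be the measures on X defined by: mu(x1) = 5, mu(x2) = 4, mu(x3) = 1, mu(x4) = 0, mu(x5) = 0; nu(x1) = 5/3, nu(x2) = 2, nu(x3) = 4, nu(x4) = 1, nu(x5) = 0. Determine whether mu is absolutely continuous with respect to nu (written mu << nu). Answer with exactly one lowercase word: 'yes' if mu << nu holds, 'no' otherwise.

mu << nu means: every nu-null measurable set is also mu-null; equivalently, for every atom x, if nu({x}) = 0 then mu({x}) = 0.
Checking each atom:
  x1: nu = 5/3 > 0 -> no constraint.
  x2: nu = 2 > 0 -> no constraint.
  x3: nu = 4 > 0 -> no constraint.
  x4: nu = 1 > 0 -> no constraint.
  x5: nu = 0, mu = 0 -> consistent with mu << nu.
No atom violates the condition. Therefore mu << nu.

yes


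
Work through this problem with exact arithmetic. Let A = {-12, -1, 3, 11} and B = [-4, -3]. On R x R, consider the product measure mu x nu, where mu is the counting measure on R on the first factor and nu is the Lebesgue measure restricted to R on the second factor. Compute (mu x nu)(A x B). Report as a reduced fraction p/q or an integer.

For a measurable rectangle A x B, the product measure satisfies
  (mu x nu)(A x B) = mu(A) * nu(B).
  mu(A) = 4.
  nu(B) = 1.
  (mu x nu)(A x B) = 4 * 1 = 4.

4


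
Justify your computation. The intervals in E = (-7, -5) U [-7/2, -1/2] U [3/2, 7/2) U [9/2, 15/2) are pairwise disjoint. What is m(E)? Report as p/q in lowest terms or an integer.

For pairwise disjoint intervals, m(union_i I_i) = sum_i m(I_i),
and m is invariant under swapping open/closed endpoints (single points have measure 0).
So m(E) = sum_i (b_i - a_i).
  I_1 has length -5 - (-7) = 2.
  I_2 has length -1/2 - (-7/2) = 3.
  I_3 has length 7/2 - 3/2 = 2.
  I_4 has length 15/2 - 9/2 = 3.
Summing:
  m(E) = 2 + 3 + 2 + 3 = 10.

10


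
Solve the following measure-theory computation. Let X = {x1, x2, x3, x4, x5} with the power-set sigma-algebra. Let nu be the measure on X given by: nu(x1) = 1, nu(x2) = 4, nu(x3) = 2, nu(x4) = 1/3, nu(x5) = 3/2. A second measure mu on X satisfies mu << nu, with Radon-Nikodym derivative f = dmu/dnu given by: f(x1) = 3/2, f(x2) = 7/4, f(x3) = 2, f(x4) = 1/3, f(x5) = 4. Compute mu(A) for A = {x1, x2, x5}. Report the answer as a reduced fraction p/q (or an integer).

By the defining property of the Radon-Nikodym derivative, for every measurable set A,
  mu(A) = integral_A f dnu.
Since nu is a discrete measure concentrated on the atoms of X, the integral over A reduces to the sum
  mu(A) = sum_{x in A} f(x) * nu({x}).
Computing each term:
  x1: f(x1) * nu(x1) = 3/2 * 1 = 3/2.
  x2: f(x2) * nu(x2) = 7/4 * 4 = 7.
  x5: f(x5) * nu(x5) = 4 * 3/2 = 6.
Summing: mu(A) = 3/2 + 7 + 6 = 29/2.

29/2


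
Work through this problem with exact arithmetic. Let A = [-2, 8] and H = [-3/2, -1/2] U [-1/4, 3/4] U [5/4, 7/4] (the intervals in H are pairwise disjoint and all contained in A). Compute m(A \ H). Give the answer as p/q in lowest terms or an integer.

The ambient interval has length m(A) = 8 - (-2) = 10.
Since the holes are disjoint and sit inside A, by finite additivity
  m(H) = sum_i (b_i - a_i), and m(A \ H) = m(A) - m(H).
Computing the hole measures:
  m(H_1) = -1/2 - (-3/2) = 1.
  m(H_2) = 3/4 - (-1/4) = 1.
  m(H_3) = 7/4 - 5/4 = 1/2.
Summed: m(H) = 1 + 1 + 1/2 = 5/2.
So m(A \ H) = 10 - 5/2 = 15/2.

15/2


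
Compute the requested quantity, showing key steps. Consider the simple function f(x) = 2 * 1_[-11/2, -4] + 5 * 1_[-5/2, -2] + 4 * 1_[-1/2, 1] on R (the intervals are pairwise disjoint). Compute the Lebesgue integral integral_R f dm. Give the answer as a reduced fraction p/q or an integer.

For a simple function f = sum_i c_i * 1_{A_i} with disjoint A_i,
  integral f dm = sum_i c_i * m(A_i).
Lengths of the A_i:
  m(A_1) = -4 - (-11/2) = 3/2.
  m(A_2) = -2 - (-5/2) = 1/2.
  m(A_3) = 1 - (-1/2) = 3/2.
Contributions c_i * m(A_i):
  (2) * (3/2) = 3.
  (5) * (1/2) = 5/2.
  (4) * (3/2) = 6.
Total: 3 + 5/2 + 6 = 23/2.

23/2


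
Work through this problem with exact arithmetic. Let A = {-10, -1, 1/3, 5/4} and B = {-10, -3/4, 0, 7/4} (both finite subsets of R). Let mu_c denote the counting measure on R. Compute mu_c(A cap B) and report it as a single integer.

Counting measure on a finite set equals cardinality. mu_c(A cap B) = |A cap B| (elements appearing in both).
Enumerating the elements of A that also lie in B gives 1 element(s).
So mu_c(A cap B) = 1.

1


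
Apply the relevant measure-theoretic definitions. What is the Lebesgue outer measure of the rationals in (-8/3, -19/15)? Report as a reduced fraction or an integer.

The set Q cap (-8/3, -19/15) is countable (a subset of the countable set Q). Lebesgue outer measure of any countable set is 0: each singleton {q} has m*({q}) = 0, and by countable subadditivity m*(union_k {q_k}) <= sum_k m*({q_k}) = sum_k 0 = 0. The reverse inequality m*(E) >= 0 is automatic. So m*(Q cap (-8/3, -19/15)) = 0.

0


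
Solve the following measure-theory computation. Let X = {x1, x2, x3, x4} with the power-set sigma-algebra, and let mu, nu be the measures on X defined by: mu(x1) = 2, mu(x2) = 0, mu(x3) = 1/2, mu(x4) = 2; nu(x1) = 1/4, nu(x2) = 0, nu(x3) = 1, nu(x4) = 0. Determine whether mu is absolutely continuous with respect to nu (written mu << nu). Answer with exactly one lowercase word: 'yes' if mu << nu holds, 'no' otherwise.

mu << nu means: every nu-null measurable set is also mu-null; equivalently, for every atom x, if nu({x}) = 0 then mu({x}) = 0.
Checking each atom:
  x1: nu = 1/4 > 0 -> no constraint.
  x2: nu = 0, mu = 0 -> consistent with mu << nu.
  x3: nu = 1 > 0 -> no constraint.
  x4: nu = 0, mu = 2 > 0 -> violates mu << nu.
The atom(s) x4 violate the condition (nu = 0 but mu > 0). Therefore mu is NOT absolutely continuous w.r.t. nu.

no


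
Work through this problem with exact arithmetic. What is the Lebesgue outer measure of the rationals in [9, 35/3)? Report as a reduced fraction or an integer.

Q cap [9, 35/3) is countable; list its elements as q_1, q_2, ... . Fix eps > 0 and cover the k-th point by an interval of length eps * 2^(-k). The cover has total length eps * sum_{k>=1} 2^(-k) = eps, so by definition of outer measure m*(Q cap [9, 35/3)) <= eps. Since eps was arbitrary and m* >= 0, the outer measure is 0.

0


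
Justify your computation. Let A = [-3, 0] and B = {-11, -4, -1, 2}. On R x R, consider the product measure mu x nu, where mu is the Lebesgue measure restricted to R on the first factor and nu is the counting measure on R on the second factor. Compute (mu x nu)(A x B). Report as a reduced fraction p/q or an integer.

For a measurable rectangle A x B, the product measure satisfies
  (mu x nu)(A x B) = mu(A) * nu(B).
  mu(A) = 3.
  nu(B) = 4.
  (mu x nu)(A x B) = 3 * 4 = 12.

12


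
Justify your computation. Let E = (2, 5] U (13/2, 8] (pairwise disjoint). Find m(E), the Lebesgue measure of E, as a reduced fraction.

For pairwise disjoint intervals, m(union_i I_i) = sum_i m(I_i),
and m is invariant under swapping open/closed endpoints (single points have measure 0).
So m(E) = sum_i (b_i - a_i).
  I_1 has length 5 - 2 = 3.
  I_2 has length 8 - 13/2 = 3/2.
Summing:
  m(E) = 3 + 3/2 = 9/2.

9/2


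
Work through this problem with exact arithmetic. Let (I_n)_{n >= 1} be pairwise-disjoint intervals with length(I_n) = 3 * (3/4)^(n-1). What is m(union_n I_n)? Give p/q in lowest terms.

By countable additivity of the Lebesgue measure on pairwise disjoint measurable sets,
  m(union_{n >= 1} I_n) = sum_{n >= 1} m(I_n) = sum_{n >= 1} a * r^(n-1),
  with a = 3 and r = 3/4.
Since 0 < r = 3/4 < 1, the geometric series converges:
  sum_{n >= 1} a * r^(n-1) = a / (1 - r).
  = 3 / (1 - 3/4)
  = 3 / (1/4)
  = 12.

12


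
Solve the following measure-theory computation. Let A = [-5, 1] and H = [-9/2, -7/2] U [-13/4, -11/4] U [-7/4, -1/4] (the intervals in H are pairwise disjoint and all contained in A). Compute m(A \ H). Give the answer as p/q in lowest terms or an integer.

The ambient interval has length m(A) = 1 - (-5) = 6.
Since the holes are disjoint and sit inside A, by finite additivity
  m(H) = sum_i (b_i - a_i), and m(A \ H) = m(A) - m(H).
Computing the hole measures:
  m(H_1) = -7/2 - (-9/2) = 1.
  m(H_2) = -11/4 - (-13/4) = 1/2.
  m(H_3) = -1/4 - (-7/4) = 3/2.
Summed: m(H) = 1 + 1/2 + 3/2 = 3.
So m(A \ H) = 6 - 3 = 3.

3


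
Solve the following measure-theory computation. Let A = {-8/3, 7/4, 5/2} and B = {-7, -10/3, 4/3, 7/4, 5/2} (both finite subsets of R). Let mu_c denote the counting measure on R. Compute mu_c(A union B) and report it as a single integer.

Counting measure on a finite set equals cardinality. By inclusion-exclusion, |A union B| = |A| + |B| - |A cap B|.
|A| = 3, |B| = 5, |A cap B| = 2.
So mu_c(A union B) = 3 + 5 - 2 = 6.

6


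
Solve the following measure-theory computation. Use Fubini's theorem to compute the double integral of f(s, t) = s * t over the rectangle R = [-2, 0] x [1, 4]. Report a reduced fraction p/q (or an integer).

f(s, t) is a tensor product of a function of s and a function of t, and both factors are bounded continuous (hence Lebesgue integrable) on the rectangle, so Fubini's theorem applies:
  integral_R f d(m x m) = (integral_a1^b1 s ds) * (integral_a2^b2 t dt).
Inner integral in s: integral_{-2}^{0} s ds = (0^2 - (-2)^2)/2
  = -2.
Inner integral in t: integral_{1}^{4} t dt = (4^2 - 1^2)/2
  = 15/2.
Product: (-2) * (15/2) = -15.

-15


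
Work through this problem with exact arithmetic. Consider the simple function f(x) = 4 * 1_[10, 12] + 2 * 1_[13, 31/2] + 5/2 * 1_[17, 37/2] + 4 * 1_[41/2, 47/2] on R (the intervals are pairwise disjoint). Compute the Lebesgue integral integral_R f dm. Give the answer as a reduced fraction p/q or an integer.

For a simple function f = sum_i c_i * 1_{A_i} with disjoint A_i,
  integral f dm = sum_i c_i * m(A_i).
Lengths of the A_i:
  m(A_1) = 12 - 10 = 2.
  m(A_2) = 31/2 - 13 = 5/2.
  m(A_3) = 37/2 - 17 = 3/2.
  m(A_4) = 47/2 - 41/2 = 3.
Contributions c_i * m(A_i):
  (4) * (2) = 8.
  (2) * (5/2) = 5.
  (5/2) * (3/2) = 15/4.
  (4) * (3) = 12.
Total: 8 + 5 + 15/4 + 12 = 115/4.

115/4


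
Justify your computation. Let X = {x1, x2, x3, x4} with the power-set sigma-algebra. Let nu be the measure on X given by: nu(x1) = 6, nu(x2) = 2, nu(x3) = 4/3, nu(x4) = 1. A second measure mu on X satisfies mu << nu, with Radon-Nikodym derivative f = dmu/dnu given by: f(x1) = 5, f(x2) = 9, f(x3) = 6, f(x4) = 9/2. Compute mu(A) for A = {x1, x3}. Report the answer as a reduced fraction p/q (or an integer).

By the defining property of the Radon-Nikodym derivative, for every measurable set A,
  mu(A) = integral_A f dnu.
Since nu is a discrete measure concentrated on the atoms of X, the integral over A reduces to the sum
  mu(A) = sum_{x in A} f(x) * nu({x}).
Computing each term:
  x1: f(x1) * nu(x1) = 5 * 6 = 30.
  x3: f(x3) * nu(x3) = 6 * 4/3 = 8.
Summing: mu(A) = 30 + 8 = 38.

38


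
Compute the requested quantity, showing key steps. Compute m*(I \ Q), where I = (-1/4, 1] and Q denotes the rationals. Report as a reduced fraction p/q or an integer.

The interval I = (-1/4, 1] has m(I) = 1 - (-1/4) = 5/4 (endpoints are measure-zero, so open/closed/half-open agree). Write I = (I cap Q) u (I \ Q). The rationals in I are countable, so m*(I cap Q) = 0 (cover each rational by intervals whose total length is arbitrarily small). By countable subadditivity m*(I) <= m*(I cap Q) + m*(I \ Q), hence m*(I \ Q) >= m(I) = 5/4. The reverse inequality m*(I \ Q) <= m*(I) = 5/4 is trivial since (I \ Q) is a subset of I. Therefore m*(I \ Q) = 5/4.

5/4


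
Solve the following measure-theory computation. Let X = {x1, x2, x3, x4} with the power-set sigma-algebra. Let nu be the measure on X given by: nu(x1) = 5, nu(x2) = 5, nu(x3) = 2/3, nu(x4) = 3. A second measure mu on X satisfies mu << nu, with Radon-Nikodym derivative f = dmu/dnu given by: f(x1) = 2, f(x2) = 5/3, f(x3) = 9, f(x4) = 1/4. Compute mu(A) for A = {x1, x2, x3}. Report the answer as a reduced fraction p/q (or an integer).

By the defining property of the Radon-Nikodym derivative, for every measurable set A,
  mu(A) = integral_A f dnu.
Since nu is a discrete measure concentrated on the atoms of X, the integral over A reduces to the sum
  mu(A) = sum_{x in A} f(x) * nu({x}).
Computing each term:
  x1: f(x1) * nu(x1) = 2 * 5 = 10.
  x2: f(x2) * nu(x2) = 5/3 * 5 = 25/3.
  x3: f(x3) * nu(x3) = 9 * 2/3 = 6.
Summing: mu(A) = 10 + 25/3 + 6 = 73/3.

73/3


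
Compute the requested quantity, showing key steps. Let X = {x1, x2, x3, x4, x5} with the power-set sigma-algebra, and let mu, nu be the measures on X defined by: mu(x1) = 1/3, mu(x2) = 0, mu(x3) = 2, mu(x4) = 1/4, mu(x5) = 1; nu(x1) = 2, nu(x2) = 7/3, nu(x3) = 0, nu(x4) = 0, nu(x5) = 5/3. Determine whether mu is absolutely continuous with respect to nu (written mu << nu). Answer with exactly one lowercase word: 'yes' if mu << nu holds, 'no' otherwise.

mu << nu means: every nu-null measurable set is also mu-null; equivalently, for every atom x, if nu({x}) = 0 then mu({x}) = 0.
Checking each atom:
  x1: nu = 2 > 0 -> no constraint.
  x2: nu = 7/3 > 0 -> no constraint.
  x3: nu = 0, mu = 2 > 0 -> violates mu << nu.
  x4: nu = 0, mu = 1/4 > 0 -> violates mu << nu.
  x5: nu = 5/3 > 0 -> no constraint.
The atom(s) x3, x4 violate the condition (nu = 0 but mu > 0). Therefore mu is NOT absolutely continuous w.r.t. nu.

no


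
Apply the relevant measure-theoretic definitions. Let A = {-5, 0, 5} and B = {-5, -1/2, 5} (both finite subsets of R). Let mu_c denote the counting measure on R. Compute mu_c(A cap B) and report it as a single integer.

Counting measure on a finite set equals cardinality. mu_c(A cap B) = |A cap B| (elements appearing in both).
Enumerating the elements of A that also lie in B gives 2 element(s).
So mu_c(A cap B) = 2.

2


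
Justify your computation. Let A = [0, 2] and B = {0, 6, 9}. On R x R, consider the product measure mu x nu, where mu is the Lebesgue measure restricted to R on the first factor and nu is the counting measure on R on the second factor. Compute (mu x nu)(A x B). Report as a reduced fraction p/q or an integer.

For a measurable rectangle A x B, the product measure satisfies
  (mu x nu)(A x B) = mu(A) * nu(B).
  mu(A) = 2.
  nu(B) = 3.
  (mu x nu)(A x B) = 2 * 3 = 6.

6


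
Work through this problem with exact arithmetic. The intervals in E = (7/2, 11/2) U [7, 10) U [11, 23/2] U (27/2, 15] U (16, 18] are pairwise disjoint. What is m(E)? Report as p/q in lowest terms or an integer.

For pairwise disjoint intervals, m(union_i I_i) = sum_i m(I_i),
and m is invariant under swapping open/closed endpoints (single points have measure 0).
So m(E) = sum_i (b_i - a_i).
  I_1 has length 11/2 - 7/2 = 2.
  I_2 has length 10 - 7 = 3.
  I_3 has length 23/2 - 11 = 1/2.
  I_4 has length 15 - 27/2 = 3/2.
  I_5 has length 18 - 16 = 2.
Summing:
  m(E) = 2 + 3 + 1/2 + 3/2 + 2 = 9.

9


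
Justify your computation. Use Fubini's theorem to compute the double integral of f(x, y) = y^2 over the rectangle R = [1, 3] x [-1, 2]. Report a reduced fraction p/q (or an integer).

f(x, y) is a tensor product of a function of x and a function of y, and both factors are bounded continuous (hence Lebesgue integrable) on the rectangle, so Fubini's theorem applies:
  integral_R f d(m x m) = (integral_a1^b1 1 dx) * (integral_a2^b2 y^2 dy).
Inner integral in x: integral_{1}^{3} 1 dx = (3^1 - 1^1)/1
  = 2.
Inner integral in y: integral_{-1}^{2} y^2 dy = (2^3 - (-1)^3)/3
  = 3.
Product: (2) * (3) = 6.

6


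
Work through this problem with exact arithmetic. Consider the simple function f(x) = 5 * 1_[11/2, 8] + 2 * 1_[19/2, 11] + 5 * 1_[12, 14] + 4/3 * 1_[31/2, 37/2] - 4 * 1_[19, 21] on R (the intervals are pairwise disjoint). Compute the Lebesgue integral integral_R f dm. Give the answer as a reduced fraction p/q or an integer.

For a simple function f = sum_i c_i * 1_{A_i} with disjoint A_i,
  integral f dm = sum_i c_i * m(A_i).
Lengths of the A_i:
  m(A_1) = 8 - 11/2 = 5/2.
  m(A_2) = 11 - 19/2 = 3/2.
  m(A_3) = 14 - 12 = 2.
  m(A_4) = 37/2 - 31/2 = 3.
  m(A_5) = 21 - 19 = 2.
Contributions c_i * m(A_i):
  (5) * (5/2) = 25/2.
  (2) * (3/2) = 3.
  (5) * (2) = 10.
  (4/3) * (3) = 4.
  (-4) * (2) = -8.
Total: 25/2 + 3 + 10 + 4 - 8 = 43/2.

43/2


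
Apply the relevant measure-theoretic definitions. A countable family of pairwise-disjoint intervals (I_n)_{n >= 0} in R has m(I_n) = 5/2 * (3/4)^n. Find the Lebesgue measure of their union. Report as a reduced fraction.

By countable additivity of the Lebesgue measure on pairwise disjoint measurable sets,
  m(union_{n >= 0} I_n) = sum_{n >= 0} m(I_n) = sum_{n >= 0} a * r^n,
  with a = 5/2 and r = 3/4.
Since 0 < r = 3/4 < 1, the geometric series converges:
  sum_{n >= 0} a * r^n = a / (1 - r).
  = 5/2 / (1 - 3/4)
  = 5/2 / (1/4)
  = 10.

10


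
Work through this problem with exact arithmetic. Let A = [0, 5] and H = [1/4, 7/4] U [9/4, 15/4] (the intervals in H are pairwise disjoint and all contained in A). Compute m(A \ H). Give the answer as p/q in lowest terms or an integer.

The ambient interval has length m(A) = 5 - 0 = 5.
Since the holes are disjoint and sit inside A, by finite additivity
  m(H) = sum_i (b_i - a_i), and m(A \ H) = m(A) - m(H).
Computing the hole measures:
  m(H_1) = 7/4 - 1/4 = 3/2.
  m(H_2) = 15/4 - 9/4 = 3/2.
Summed: m(H) = 3/2 + 3/2 = 3.
So m(A \ H) = 5 - 3 = 2.

2


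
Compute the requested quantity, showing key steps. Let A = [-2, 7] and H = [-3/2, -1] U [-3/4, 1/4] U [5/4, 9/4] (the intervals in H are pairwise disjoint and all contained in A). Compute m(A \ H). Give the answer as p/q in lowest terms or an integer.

The ambient interval has length m(A) = 7 - (-2) = 9.
Since the holes are disjoint and sit inside A, by finite additivity
  m(H) = sum_i (b_i - a_i), and m(A \ H) = m(A) - m(H).
Computing the hole measures:
  m(H_1) = -1 - (-3/2) = 1/2.
  m(H_2) = 1/4 - (-3/4) = 1.
  m(H_3) = 9/4 - 5/4 = 1.
Summed: m(H) = 1/2 + 1 + 1 = 5/2.
So m(A \ H) = 9 - 5/2 = 13/2.

13/2


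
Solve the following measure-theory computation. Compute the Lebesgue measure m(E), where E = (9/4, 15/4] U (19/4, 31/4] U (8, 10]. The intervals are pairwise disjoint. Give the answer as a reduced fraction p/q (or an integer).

For pairwise disjoint intervals, m(union_i I_i) = sum_i m(I_i),
and m is invariant under swapping open/closed endpoints (single points have measure 0).
So m(E) = sum_i (b_i - a_i).
  I_1 has length 15/4 - 9/4 = 3/2.
  I_2 has length 31/4 - 19/4 = 3.
  I_3 has length 10 - 8 = 2.
Summing:
  m(E) = 3/2 + 3 + 2 = 13/2.

13/2


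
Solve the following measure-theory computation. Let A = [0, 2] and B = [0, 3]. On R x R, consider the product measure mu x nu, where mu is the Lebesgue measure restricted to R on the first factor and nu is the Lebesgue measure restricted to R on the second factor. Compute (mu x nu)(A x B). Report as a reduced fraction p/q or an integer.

For a measurable rectangle A x B, the product measure satisfies
  (mu x nu)(A x B) = mu(A) * nu(B).
  mu(A) = 2.
  nu(B) = 3.
  (mu x nu)(A x B) = 2 * 3 = 6.

6


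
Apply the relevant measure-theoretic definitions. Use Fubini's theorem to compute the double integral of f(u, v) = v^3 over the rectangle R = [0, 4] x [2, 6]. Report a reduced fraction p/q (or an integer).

f(u, v) is a tensor product of a function of u and a function of v, and both factors are bounded continuous (hence Lebesgue integrable) on the rectangle, so Fubini's theorem applies:
  integral_R f d(m x m) = (integral_a1^b1 1 du) * (integral_a2^b2 v^3 dv).
Inner integral in u: integral_{0}^{4} 1 du = (4^1 - 0^1)/1
  = 4.
Inner integral in v: integral_{2}^{6} v^3 dv = (6^4 - 2^4)/4
  = 320.
Product: (4) * (320) = 1280.

1280


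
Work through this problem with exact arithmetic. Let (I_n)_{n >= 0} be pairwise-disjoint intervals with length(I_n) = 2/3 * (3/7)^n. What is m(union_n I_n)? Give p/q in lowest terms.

By countable additivity of the Lebesgue measure on pairwise disjoint measurable sets,
  m(union_{n >= 0} I_n) = sum_{n >= 0} m(I_n) = sum_{n >= 0} a * r^n,
  with a = 2/3 and r = 3/7.
Since 0 < r = 3/7 < 1, the geometric series converges:
  sum_{n >= 0} a * r^n = a / (1 - r).
  = 2/3 / (1 - 3/7)
  = 2/3 / (4/7)
  = 7/6.

7/6


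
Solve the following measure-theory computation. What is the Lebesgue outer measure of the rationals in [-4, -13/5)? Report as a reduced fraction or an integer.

The set Q cap [-4, -13/5) is countable (a subset of the countable set Q). Lebesgue outer measure of any countable set is 0: each singleton {q} has m*({q}) = 0, and by countable subadditivity m*(union_k {q_k}) <= sum_k m*({q_k}) = sum_k 0 = 0. The reverse inequality m*(E) >= 0 is automatic. So m*(Q cap [-4, -13/5)) = 0.

0


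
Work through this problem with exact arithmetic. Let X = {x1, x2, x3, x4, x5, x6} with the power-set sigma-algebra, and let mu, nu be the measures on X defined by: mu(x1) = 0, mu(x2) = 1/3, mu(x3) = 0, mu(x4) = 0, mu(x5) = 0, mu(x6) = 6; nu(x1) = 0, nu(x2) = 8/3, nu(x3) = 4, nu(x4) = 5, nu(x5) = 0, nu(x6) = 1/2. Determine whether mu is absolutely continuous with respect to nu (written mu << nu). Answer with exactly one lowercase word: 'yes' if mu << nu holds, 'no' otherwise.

mu << nu means: every nu-null measurable set is also mu-null; equivalently, for every atom x, if nu({x}) = 0 then mu({x}) = 0.
Checking each atom:
  x1: nu = 0, mu = 0 -> consistent with mu << nu.
  x2: nu = 8/3 > 0 -> no constraint.
  x3: nu = 4 > 0 -> no constraint.
  x4: nu = 5 > 0 -> no constraint.
  x5: nu = 0, mu = 0 -> consistent with mu << nu.
  x6: nu = 1/2 > 0 -> no constraint.
No atom violates the condition. Therefore mu << nu.

yes


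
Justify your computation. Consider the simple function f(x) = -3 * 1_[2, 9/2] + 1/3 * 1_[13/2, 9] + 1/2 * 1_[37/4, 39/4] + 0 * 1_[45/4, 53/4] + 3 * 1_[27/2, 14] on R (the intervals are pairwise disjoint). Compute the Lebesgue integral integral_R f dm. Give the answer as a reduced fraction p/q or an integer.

For a simple function f = sum_i c_i * 1_{A_i} with disjoint A_i,
  integral f dm = sum_i c_i * m(A_i).
Lengths of the A_i:
  m(A_1) = 9/2 - 2 = 5/2.
  m(A_2) = 9 - 13/2 = 5/2.
  m(A_3) = 39/4 - 37/4 = 1/2.
  m(A_4) = 53/4 - 45/4 = 2.
  m(A_5) = 14 - 27/2 = 1/2.
Contributions c_i * m(A_i):
  (-3) * (5/2) = -15/2.
  (1/3) * (5/2) = 5/6.
  (1/2) * (1/2) = 1/4.
  (0) * (2) = 0.
  (3) * (1/2) = 3/2.
Total: -15/2 + 5/6 + 1/4 + 0 + 3/2 = -59/12.

-59/12


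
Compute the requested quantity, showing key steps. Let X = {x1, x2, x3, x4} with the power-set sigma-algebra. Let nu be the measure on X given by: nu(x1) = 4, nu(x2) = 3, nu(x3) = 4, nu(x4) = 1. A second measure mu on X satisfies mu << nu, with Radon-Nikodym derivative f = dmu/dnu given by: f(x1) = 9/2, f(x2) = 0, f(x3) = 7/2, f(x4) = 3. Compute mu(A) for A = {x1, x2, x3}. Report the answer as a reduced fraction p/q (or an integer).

By the defining property of the Radon-Nikodym derivative, for every measurable set A,
  mu(A) = integral_A f dnu.
Since nu is a discrete measure concentrated on the atoms of X, the integral over A reduces to the sum
  mu(A) = sum_{x in A} f(x) * nu({x}).
Computing each term:
  x1: f(x1) * nu(x1) = 9/2 * 4 = 18.
  x2: f(x2) * nu(x2) = 0 * 3 = 0.
  x3: f(x3) * nu(x3) = 7/2 * 4 = 14.
Summing: mu(A) = 18 + 0 + 14 = 32.

32


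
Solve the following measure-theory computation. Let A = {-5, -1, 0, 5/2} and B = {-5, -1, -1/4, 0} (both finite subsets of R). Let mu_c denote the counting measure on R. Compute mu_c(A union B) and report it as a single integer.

Counting measure on a finite set equals cardinality. By inclusion-exclusion, |A union B| = |A| + |B| - |A cap B|.
|A| = 4, |B| = 4, |A cap B| = 3.
So mu_c(A union B) = 4 + 4 - 3 = 5.

5


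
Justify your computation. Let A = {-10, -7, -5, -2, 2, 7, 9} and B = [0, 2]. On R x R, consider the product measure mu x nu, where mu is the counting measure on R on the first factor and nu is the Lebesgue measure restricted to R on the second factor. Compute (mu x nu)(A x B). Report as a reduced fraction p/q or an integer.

For a measurable rectangle A x B, the product measure satisfies
  (mu x nu)(A x B) = mu(A) * nu(B).
  mu(A) = 7.
  nu(B) = 2.
  (mu x nu)(A x B) = 7 * 2 = 14.

14


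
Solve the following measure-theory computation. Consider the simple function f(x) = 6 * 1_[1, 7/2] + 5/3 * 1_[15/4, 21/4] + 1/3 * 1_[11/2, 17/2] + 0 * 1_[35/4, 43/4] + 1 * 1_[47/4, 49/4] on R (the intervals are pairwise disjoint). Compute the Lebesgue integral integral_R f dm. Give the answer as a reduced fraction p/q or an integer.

For a simple function f = sum_i c_i * 1_{A_i} with disjoint A_i,
  integral f dm = sum_i c_i * m(A_i).
Lengths of the A_i:
  m(A_1) = 7/2 - 1 = 5/2.
  m(A_2) = 21/4 - 15/4 = 3/2.
  m(A_3) = 17/2 - 11/2 = 3.
  m(A_4) = 43/4 - 35/4 = 2.
  m(A_5) = 49/4 - 47/4 = 1/2.
Contributions c_i * m(A_i):
  (6) * (5/2) = 15.
  (5/3) * (3/2) = 5/2.
  (1/3) * (3) = 1.
  (0) * (2) = 0.
  (1) * (1/2) = 1/2.
Total: 15 + 5/2 + 1 + 0 + 1/2 = 19.

19


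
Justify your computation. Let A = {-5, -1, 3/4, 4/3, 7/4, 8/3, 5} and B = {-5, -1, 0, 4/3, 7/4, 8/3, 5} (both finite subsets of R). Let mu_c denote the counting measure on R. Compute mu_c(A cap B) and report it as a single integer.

Counting measure on a finite set equals cardinality. mu_c(A cap B) = |A cap B| (elements appearing in both).
Enumerating the elements of A that also lie in B gives 6 element(s).
So mu_c(A cap B) = 6.

6


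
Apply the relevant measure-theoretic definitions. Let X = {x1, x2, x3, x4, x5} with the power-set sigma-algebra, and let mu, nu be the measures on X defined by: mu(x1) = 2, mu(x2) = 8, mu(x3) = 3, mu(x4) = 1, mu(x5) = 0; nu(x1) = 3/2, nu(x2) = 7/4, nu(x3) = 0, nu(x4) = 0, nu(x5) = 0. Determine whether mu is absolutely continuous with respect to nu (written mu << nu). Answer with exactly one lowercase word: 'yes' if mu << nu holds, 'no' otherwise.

mu << nu means: every nu-null measurable set is also mu-null; equivalently, for every atom x, if nu({x}) = 0 then mu({x}) = 0.
Checking each atom:
  x1: nu = 3/2 > 0 -> no constraint.
  x2: nu = 7/4 > 0 -> no constraint.
  x3: nu = 0, mu = 3 > 0 -> violates mu << nu.
  x4: nu = 0, mu = 1 > 0 -> violates mu << nu.
  x5: nu = 0, mu = 0 -> consistent with mu << nu.
The atom(s) x3, x4 violate the condition (nu = 0 but mu > 0). Therefore mu is NOT absolutely continuous w.r.t. nu.

no


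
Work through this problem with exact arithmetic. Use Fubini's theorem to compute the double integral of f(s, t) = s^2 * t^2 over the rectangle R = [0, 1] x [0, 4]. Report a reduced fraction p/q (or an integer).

f(s, t) is a tensor product of a function of s and a function of t, and both factors are bounded continuous (hence Lebesgue integrable) on the rectangle, so Fubini's theorem applies:
  integral_R f d(m x m) = (integral_a1^b1 s^2 ds) * (integral_a2^b2 t^2 dt).
Inner integral in s: integral_{0}^{1} s^2 ds = (1^3 - 0^3)/3
  = 1/3.
Inner integral in t: integral_{0}^{4} t^2 dt = (4^3 - 0^3)/3
  = 64/3.
Product: (1/3) * (64/3) = 64/9.

64/9


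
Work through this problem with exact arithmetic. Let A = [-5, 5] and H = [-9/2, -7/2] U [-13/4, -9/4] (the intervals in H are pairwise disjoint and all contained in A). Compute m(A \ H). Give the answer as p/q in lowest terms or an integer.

The ambient interval has length m(A) = 5 - (-5) = 10.
Since the holes are disjoint and sit inside A, by finite additivity
  m(H) = sum_i (b_i - a_i), and m(A \ H) = m(A) - m(H).
Computing the hole measures:
  m(H_1) = -7/2 - (-9/2) = 1.
  m(H_2) = -9/4 - (-13/4) = 1.
Summed: m(H) = 1 + 1 = 2.
So m(A \ H) = 10 - 2 = 8.

8


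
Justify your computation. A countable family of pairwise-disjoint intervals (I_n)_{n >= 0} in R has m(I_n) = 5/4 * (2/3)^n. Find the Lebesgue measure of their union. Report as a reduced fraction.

By countable additivity of the Lebesgue measure on pairwise disjoint measurable sets,
  m(union_{n >= 0} I_n) = sum_{n >= 0} m(I_n) = sum_{n >= 0} a * r^n,
  with a = 5/4 and r = 2/3.
Since 0 < r = 2/3 < 1, the geometric series converges:
  sum_{n >= 0} a * r^n = a / (1 - r).
  = 5/4 / (1 - 2/3)
  = 5/4 / (1/3)
  = 15/4.

15/4


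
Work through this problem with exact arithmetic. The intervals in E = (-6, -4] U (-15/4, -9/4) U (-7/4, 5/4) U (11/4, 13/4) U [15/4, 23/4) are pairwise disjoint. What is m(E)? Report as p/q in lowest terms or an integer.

For pairwise disjoint intervals, m(union_i I_i) = sum_i m(I_i),
and m is invariant under swapping open/closed endpoints (single points have measure 0).
So m(E) = sum_i (b_i - a_i).
  I_1 has length -4 - (-6) = 2.
  I_2 has length -9/4 - (-15/4) = 3/2.
  I_3 has length 5/4 - (-7/4) = 3.
  I_4 has length 13/4 - 11/4 = 1/2.
  I_5 has length 23/4 - 15/4 = 2.
Summing:
  m(E) = 2 + 3/2 + 3 + 1/2 + 2 = 9.

9


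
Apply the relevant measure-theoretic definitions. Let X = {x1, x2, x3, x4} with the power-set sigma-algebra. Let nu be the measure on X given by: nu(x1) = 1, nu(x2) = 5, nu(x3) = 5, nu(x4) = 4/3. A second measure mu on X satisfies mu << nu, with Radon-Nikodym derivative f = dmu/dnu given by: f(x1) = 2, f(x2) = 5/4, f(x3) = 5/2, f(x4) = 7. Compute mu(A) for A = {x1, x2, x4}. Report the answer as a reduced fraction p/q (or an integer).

By the defining property of the Radon-Nikodym derivative, for every measurable set A,
  mu(A) = integral_A f dnu.
Since nu is a discrete measure concentrated on the atoms of X, the integral over A reduces to the sum
  mu(A) = sum_{x in A} f(x) * nu({x}).
Computing each term:
  x1: f(x1) * nu(x1) = 2 * 1 = 2.
  x2: f(x2) * nu(x2) = 5/4 * 5 = 25/4.
  x4: f(x4) * nu(x4) = 7 * 4/3 = 28/3.
Summing: mu(A) = 2 + 25/4 + 28/3 = 211/12.

211/12


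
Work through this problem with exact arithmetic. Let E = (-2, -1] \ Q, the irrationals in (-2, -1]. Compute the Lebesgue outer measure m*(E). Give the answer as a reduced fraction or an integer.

The interval I = (-2, -1] has m(I) = -1 - (-2) = 1 (endpoints are measure-zero, so open/closed/half-open agree). Write I = (I cap Q) u (I \ Q). The rationals in I are countable, so m*(I cap Q) = 0 (cover each rational by intervals whose total length is arbitrarily small). By countable subadditivity m*(I) <= m*(I cap Q) + m*(I \ Q), hence m*(I \ Q) >= m(I) = 1. The reverse inequality m*(I \ Q) <= m*(I) = 1 is trivial since (I \ Q) is a subset of I. Therefore m*(I \ Q) = 1.

1


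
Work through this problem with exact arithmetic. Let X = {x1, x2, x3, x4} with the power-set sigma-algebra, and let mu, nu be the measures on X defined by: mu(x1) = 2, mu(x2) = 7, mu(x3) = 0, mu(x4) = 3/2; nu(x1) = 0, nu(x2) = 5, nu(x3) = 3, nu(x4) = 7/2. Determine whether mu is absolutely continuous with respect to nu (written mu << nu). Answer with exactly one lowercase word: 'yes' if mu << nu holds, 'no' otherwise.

mu << nu means: every nu-null measurable set is also mu-null; equivalently, for every atom x, if nu({x}) = 0 then mu({x}) = 0.
Checking each atom:
  x1: nu = 0, mu = 2 > 0 -> violates mu << nu.
  x2: nu = 5 > 0 -> no constraint.
  x3: nu = 3 > 0 -> no constraint.
  x4: nu = 7/2 > 0 -> no constraint.
The atom(s) x1 violate the condition (nu = 0 but mu > 0). Therefore mu is NOT absolutely continuous w.r.t. nu.

no


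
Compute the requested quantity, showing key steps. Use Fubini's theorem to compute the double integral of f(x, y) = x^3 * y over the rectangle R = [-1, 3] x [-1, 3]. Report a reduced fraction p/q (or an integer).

f(x, y) is a tensor product of a function of x and a function of y, and both factors are bounded continuous (hence Lebesgue integrable) on the rectangle, so Fubini's theorem applies:
  integral_R f d(m x m) = (integral_a1^b1 x^3 dx) * (integral_a2^b2 y dy).
Inner integral in x: integral_{-1}^{3} x^3 dx = (3^4 - (-1)^4)/4
  = 20.
Inner integral in y: integral_{-1}^{3} y dy = (3^2 - (-1)^2)/2
  = 4.
Product: (20) * (4) = 80.

80


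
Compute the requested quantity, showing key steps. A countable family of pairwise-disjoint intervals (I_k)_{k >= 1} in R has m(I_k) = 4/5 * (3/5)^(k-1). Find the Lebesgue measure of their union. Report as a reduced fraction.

By countable additivity of the Lebesgue measure on pairwise disjoint measurable sets,
  m(union_{k >= 1} I_k) = sum_{k >= 1} m(I_k) = sum_{k >= 1} a * r^(k-1),
  with a = 4/5 and r = 3/5.
Since 0 < r = 3/5 < 1, the geometric series converges:
  sum_{k >= 1} a * r^(k-1) = a / (1 - r).
  = 4/5 / (1 - 3/5)
  = 4/5 / (2/5)
  = 2.

2


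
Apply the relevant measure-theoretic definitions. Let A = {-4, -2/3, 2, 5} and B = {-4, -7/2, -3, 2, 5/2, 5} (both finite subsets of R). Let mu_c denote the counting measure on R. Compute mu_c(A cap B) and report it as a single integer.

Counting measure on a finite set equals cardinality. mu_c(A cap B) = |A cap B| (elements appearing in both).
Enumerating the elements of A that also lie in B gives 3 element(s).
So mu_c(A cap B) = 3.

3


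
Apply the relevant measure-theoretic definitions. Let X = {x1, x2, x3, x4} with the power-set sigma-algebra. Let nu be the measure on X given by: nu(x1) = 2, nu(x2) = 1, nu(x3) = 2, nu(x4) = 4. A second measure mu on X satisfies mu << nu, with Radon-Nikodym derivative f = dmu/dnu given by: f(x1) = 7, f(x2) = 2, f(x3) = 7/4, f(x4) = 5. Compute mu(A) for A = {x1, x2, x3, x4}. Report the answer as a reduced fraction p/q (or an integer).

By the defining property of the Radon-Nikodym derivative, for every measurable set A,
  mu(A) = integral_A f dnu.
Since nu is a discrete measure concentrated on the atoms of X, the integral over A reduces to the sum
  mu(A) = sum_{x in A} f(x) * nu({x}).
Computing each term:
  x1: f(x1) * nu(x1) = 7 * 2 = 14.
  x2: f(x2) * nu(x2) = 2 * 1 = 2.
  x3: f(x3) * nu(x3) = 7/4 * 2 = 7/2.
  x4: f(x4) * nu(x4) = 5 * 4 = 20.
Summing: mu(A) = 14 + 2 + 7/2 + 20 = 79/2.

79/2


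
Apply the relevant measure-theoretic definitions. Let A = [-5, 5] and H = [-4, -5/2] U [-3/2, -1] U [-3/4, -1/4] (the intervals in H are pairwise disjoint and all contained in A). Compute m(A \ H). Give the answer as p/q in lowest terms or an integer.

The ambient interval has length m(A) = 5 - (-5) = 10.
Since the holes are disjoint and sit inside A, by finite additivity
  m(H) = sum_i (b_i - a_i), and m(A \ H) = m(A) - m(H).
Computing the hole measures:
  m(H_1) = -5/2 - (-4) = 3/2.
  m(H_2) = -1 - (-3/2) = 1/2.
  m(H_3) = -1/4 - (-3/4) = 1/2.
Summed: m(H) = 3/2 + 1/2 + 1/2 = 5/2.
So m(A \ H) = 10 - 5/2 = 15/2.

15/2


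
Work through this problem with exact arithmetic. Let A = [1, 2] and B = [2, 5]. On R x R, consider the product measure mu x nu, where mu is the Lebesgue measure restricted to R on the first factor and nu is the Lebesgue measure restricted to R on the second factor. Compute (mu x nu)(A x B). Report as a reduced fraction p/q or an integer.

For a measurable rectangle A x B, the product measure satisfies
  (mu x nu)(A x B) = mu(A) * nu(B).
  mu(A) = 1.
  nu(B) = 3.
  (mu x nu)(A x B) = 1 * 3 = 3.

3


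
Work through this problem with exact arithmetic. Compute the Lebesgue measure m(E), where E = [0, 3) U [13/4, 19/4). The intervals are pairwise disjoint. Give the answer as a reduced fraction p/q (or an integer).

For pairwise disjoint intervals, m(union_i I_i) = sum_i m(I_i),
and m is invariant under swapping open/closed endpoints (single points have measure 0).
So m(E) = sum_i (b_i - a_i).
  I_1 has length 3 - 0 = 3.
  I_2 has length 19/4 - 13/4 = 3/2.
Summing:
  m(E) = 3 + 3/2 = 9/2.

9/2
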